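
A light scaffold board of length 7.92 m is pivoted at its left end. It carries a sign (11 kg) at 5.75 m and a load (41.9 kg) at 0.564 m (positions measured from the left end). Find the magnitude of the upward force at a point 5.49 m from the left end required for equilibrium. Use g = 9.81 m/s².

Choose the left end as the axis so the unknown pivot reaction has zero arm there.
Sign: 11 × 9.81 = 107.9 N down at 5.75 m → arm 5.75 m, τ = 107.9 × 5.75 = 620.4 N·m clockwise.
Load: 41.9 × 9.81 = 411 N down at 0.564 m → arm 0.564 m, τ = 411 × 0.564 = 231.8 N·m clockwise.
Net moment of the loads = 852.2 N·m clockwise.
The upward force F acts at a point 5.49 m from the left end, arm 5.49 m, giving F × 5.49 counterclockwise.
Στ = 0 ⇒ F × 5.49 = 852.2 ⇒ F = 852.2 / 5.49 = 155 N.

F ≈ 155 N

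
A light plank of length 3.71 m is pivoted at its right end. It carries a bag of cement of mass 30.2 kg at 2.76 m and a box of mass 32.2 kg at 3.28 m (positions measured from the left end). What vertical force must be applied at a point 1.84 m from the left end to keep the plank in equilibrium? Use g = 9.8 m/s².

Take moments about the right end.
Bag of cement: 30.2 × 9.8 = 296 N down at 2.76 m → arm 0.95 m, τ = 296 × 0.95 = 281.2 N·m counterclockwise.
Box: 32.2 × 9.8 = 315.6 N down at 3.28 m → arm 0.43 m, τ = 315.6 × 0.43 = 135.7 N·m counterclockwise.
Net moment of the loads = 416.9 N·m counterclockwise.
The upward force F acts at a point 1.84 m from the left end, arm 1.87 m, giving F × 1.87 clockwise.
For rotational equilibrium, F × 1.87 = 416.9, so F = 416.9 / 1.87 = 223 N.

F ≈ 223 N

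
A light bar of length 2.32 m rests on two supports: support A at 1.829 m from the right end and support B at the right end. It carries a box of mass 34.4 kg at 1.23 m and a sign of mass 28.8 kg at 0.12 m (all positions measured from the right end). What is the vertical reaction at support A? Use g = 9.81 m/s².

Sum moments about support B (its reaction then has zero moment arm).
Box: 34.4 × 9.81 = 337.5 N down at 1.23 m → arm 1.23 m, τ = 337.5 × 1.23 = 415.1 N·m counterclockwise.
Sign: 28.8 × 9.81 = 282.5 N down at 0.12 m → arm 0.12 m, τ = 282.5 × 0.12 = 33.9 N·m counterclockwise.
Net load moment about support B = 449 N·m counterclockwise.
Reaction R at support A is upward at 1.829 m, arm 1.829 m → moment R × 1.829 clockwise.
Setting net torque to zero: R × 1.829 = 449 → R = 245 N.

R_A ≈ 245 N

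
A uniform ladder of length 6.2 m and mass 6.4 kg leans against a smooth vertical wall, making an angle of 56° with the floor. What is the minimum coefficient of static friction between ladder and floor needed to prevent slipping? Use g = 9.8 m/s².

Take moments about the foot of the ladder.
Ladder weight 6.4×9.8 = 62.72 N acts at 3.1 m along the ladder; its horizontal arm is 3.1·cos56° = 1.733 m → τ = 108.7 N·m clockwise.
Wall normal N acts horizontally at the top; its moment arm is the height L sinθ = 6.2·sin56° = 5.14 m, counterclockwise.
Setting net torque to zero: N × 5.14 = 108.7 → N = 21.15 N.
ΣFx = 0 ⇒ f = N_wall = 21.15 N. ΣFy = 0 ⇒ N_floor = 62.72 N.
μ_min = f / N_floor = 21.15 / 62.72 = 0.337.

μ_min ≈ 0.337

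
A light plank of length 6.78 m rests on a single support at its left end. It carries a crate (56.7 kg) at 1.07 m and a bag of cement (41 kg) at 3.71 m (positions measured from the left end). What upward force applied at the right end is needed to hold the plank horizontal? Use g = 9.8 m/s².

F ≈ 308 N

Taking torques about the left end:
Crate: 56.7 × 9.8 = 555.7 N down at 1.07 m → arm 1.07 m, τ = 555.7 × 1.07 = 594.6 N·m clockwise.
Bag of cement: 41 × 9.8 = 401.8 N down at 3.71 m → arm 3.71 m, τ = 401.8 × 3.71 = 1491 N·m clockwise.
Net moment of the loads = 2086 N·m clockwise.
The upward force F acts at the right end, arm 6.78 m, giving F × 6.78 counterclockwise.
Setting net torque to zero: F × 6.78 = 2086 → F = 2086 / 6.78 = 308 N.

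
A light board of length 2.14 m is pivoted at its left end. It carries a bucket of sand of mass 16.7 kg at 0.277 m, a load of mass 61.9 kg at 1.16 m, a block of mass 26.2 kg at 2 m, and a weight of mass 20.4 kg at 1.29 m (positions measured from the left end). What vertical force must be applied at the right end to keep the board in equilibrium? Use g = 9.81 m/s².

F ≈ 711 N

Take moments about the left end.
Bucket of sand: 16.7 × 9.81 = 163.8 N down at 0.277 m → arm 0.277 m, τ = 163.8 × 0.277 = 45.37 N·m clockwise.
Load: 61.9 × 9.81 = 607.2 N down at 1.16 m → arm 1.16 m, τ = 607.2 × 1.16 = 704.4 N·m clockwise.
Block: 26.2 × 9.81 = 257 N down at 2 m → arm 2 m, τ = 257 × 2 = 514 N·m clockwise.
Weight: 20.4 × 9.81 = 200.1 N down at 1.29 m → arm 1.29 m, τ = 200.1 × 1.29 = 258.1 N·m clockwise.
Net moment of the loads = 1522 N·m clockwise.
The upward force F acts at the right end, arm 2.14 m, giving F × 2.14 counterclockwise.
Στ = 0 ⇒ F × 2.14 = 1522 ⇒ F = 1522 / 2.14 = 711 N.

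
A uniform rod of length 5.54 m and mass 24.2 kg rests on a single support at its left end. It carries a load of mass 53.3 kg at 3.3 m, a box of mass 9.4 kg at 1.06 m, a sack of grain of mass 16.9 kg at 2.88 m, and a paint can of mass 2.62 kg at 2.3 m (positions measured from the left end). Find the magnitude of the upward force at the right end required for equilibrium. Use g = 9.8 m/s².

F ≈ 544 N

Taking torques about the left end:
Beam weight: 24.2 × 9.8 = 237.2 N down at 2.77 m → arm 2.77 m, τ = 237.2 × 2.77 = 657 N·m clockwise.
Load: 53.3 × 9.8 = 522.3 N down at 3.3 m → arm 3.3 m, τ = 522.3 × 3.3 = 1724 N·m clockwise.
Box: 9.4 × 9.8 = 92.12 N down at 1.06 m → arm 1.06 m, τ = 92.12 × 1.06 = 97.65 N·m clockwise.
Sack of grain: 16.9 × 9.8 = 165.6 N down at 2.88 m → arm 2.88 m, τ = 165.6 × 2.88 = 476.9 N·m clockwise.
Paint can: 2.62 × 9.8 = 25.68 N down at 2.3 m → arm 2.3 m, τ = 25.68 × 2.3 = 59.06 N·m clockwise.
Net moment of the loads = 3015 N·m clockwise.
The upward force F acts at the right end, arm 5.54 m, giving F × 5.54 counterclockwise.
For rotational equilibrium, F × 5.54 = 3015, so F = 3015 / 5.54 = 544 N.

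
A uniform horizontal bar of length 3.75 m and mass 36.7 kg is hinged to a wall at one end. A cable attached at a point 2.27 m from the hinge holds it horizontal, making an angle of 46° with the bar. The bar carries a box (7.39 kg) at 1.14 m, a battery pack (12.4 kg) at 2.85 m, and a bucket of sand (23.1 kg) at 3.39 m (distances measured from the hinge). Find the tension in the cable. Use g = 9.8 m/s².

Take moments about the hinge.
Beam weight: 36.7 × 9.8 = 359.7 N down at 1.875 m → arm 1.875 m, τ = 359.7 × 1.875 = 674.4 N·m clockwise.
Box: 7.39 × 9.8 = 72.42 N down at 1.14 m → arm 1.14 m, τ = 72.42 × 1.14 = 82.56 N·m clockwise.
Battery pack: 12.4 × 9.8 = 121.5 N down at 2.85 m → arm 2.85 m, τ = 121.5 × 2.85 = 346.3 N·m clockwise.
Bucket of sand: 23.1 × 9.8 = 226.4 N down at 3.39 m → arm 3.39 m, τ = 226.4 × 3.39 = 767.5 N·m clockwise.
Total clockwise load moment = 1871 N·m.
The cable tension T acts at 2.27 m; only its component perpendicular to the bar, T sinθ, produces torque. sin 46° = 0.7193.
Στ = 0 ⇒ T × 2.27 × 0.7193 = 1871 ⇒ T = 1871 / 1.633 = 1150 N.

T ≈ 1150 N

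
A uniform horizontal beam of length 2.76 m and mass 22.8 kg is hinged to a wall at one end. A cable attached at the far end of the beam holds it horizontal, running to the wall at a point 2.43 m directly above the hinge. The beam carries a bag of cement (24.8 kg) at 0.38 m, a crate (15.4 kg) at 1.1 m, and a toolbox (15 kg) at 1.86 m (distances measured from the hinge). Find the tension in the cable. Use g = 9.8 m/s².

About the hinge:
Beam weight: 22.8 × 9.8 = 223.4 N down at 1.38 m → arm 1.38 m, τ = 223.4 × 1.38 = 308.3 N·m clockwise.
Bag of cement: 24.8 × 9.8 = 243 N down at 0.38 m → arm 0.38 m, τ = 243 × 0.38 = 92.34 N·m clockwise.
Crate: 15.4 × 9.8 = 150.9 N down at 1.1 m → arm 1.1 m, τ = 150.9 × 1.1 = 166 N·m clockwise.
Toolbox: 15 × 9.8 = 147 N down at 1.86 m → arm 1.86 m, τ = 147 × 1.86 = 273.4 N·m clockwise.
Total clockwise load moment = 840 N·m.
The cable tension T acts at 2.76 m; only its component perpendicular to the beam, T sinθ, produces torque. sinθ = h/√(h²+d²) = 2.43/√(2.43²+2.76²) = 0.6608.
Στ = 0 ⇒ T × 2.76 × 0.6608 = 840 ⇒ T = 840 / 1.824 = 461 N.

T ≈ 461 N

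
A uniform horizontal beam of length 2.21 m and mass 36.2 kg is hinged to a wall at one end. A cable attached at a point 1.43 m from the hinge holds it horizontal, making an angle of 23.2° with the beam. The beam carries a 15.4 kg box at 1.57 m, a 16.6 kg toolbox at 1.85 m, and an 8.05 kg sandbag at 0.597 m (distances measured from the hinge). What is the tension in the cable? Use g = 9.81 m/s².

T ≈ 1740 N

About the hinge:
Beam weight: 36.2 × 9.81 = 355.1 N down at 1.105 m → arm 1.105 m, τ = 355.1 × 1.105 = 392.4 N·m clockwise.
Box: 15.4 × 9.81 = 151.1 N down at 1.57 m → arm 1.57 m, τ = 151.1 × 1.57 = 237.2 N·m clockwise.
Toolbox: 16.6 × 9.81 = 162.8 N down at 1.85 m → arm 1.85 m, τ = 162.8 × 1.85 = 301.2 N·m clockwise.
Sandbag: 8.05 × 9.81 = 78.97 N down at 0.597 m → arm 0.597 m, τ = 78.97 × 0.597 = 47.15 N·m clockwise.
Total clockwise load moment = 977.9 N·m.
The cable tension T acts at 1.43 m; only its component perpendicular to the beam, T sinθ, produces torque. sin 23.2° = 0.3939.
Setting net torque to zero: T × 1.43 × 0.3939 = 977.9 → T = 977.9 / 0.5633 = 1740 N.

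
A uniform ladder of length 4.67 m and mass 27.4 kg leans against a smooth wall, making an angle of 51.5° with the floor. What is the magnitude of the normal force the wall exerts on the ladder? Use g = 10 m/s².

N_wall ≈ 109 N

Sum moments about the foot of the ladder (the floor normal and friction both act there and drop out).
Ladder weight 27.4×10 = 274 N acts at 2.335 m along the ladder; its horizontal arm is 2.335·cos51.5° = 1.454 m → τ = 398.4 N·m clockwise.
Wall normal N acts horizontally at the top; its moment arm is the height L sinθ = 4.67·sin51.5° = 3.655 m, counterclockwise.
Balancing moments: N × 3.655 = 398.4, giving N = 109 N.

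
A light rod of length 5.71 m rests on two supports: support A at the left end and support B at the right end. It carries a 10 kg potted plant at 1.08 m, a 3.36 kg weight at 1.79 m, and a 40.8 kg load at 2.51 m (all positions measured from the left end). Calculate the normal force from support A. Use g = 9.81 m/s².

R_A ≈ 326 N

Taking torques about support B:
Potted plant: 10 × 9.81 = 98.1 N down at 1.08 m → arm 4.63 m, τ = 98.1 × 4.63 = 454.2 N·m counterclockwise.
Weight: 3.36 × 9.81 = 32.96 N down at 1.79 m → arm 3.92 m, τ = 32.96 × 3.92 = 129.2 N·m counterclockwise.
Load: 40.8 × 9.81 = 400.2 N down at 2.51 m → arm 3.2 m, τ = 400.2 × 3.2 = 1281 N·m counterclockwise.
Net load moment about support B = 1864 N·m counterclockwise.
Reaction R at support A is upward at 0 m, arm 5.71 m → moment R × 5.71 clockwise.
For rotational equilibrium, R × 5.71 = 1864, so R = 326 N.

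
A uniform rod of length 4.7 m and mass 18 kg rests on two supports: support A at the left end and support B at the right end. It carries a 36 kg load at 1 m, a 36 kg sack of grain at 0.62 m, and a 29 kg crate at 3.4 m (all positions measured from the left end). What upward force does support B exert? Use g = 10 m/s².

R_B ≈ 424 N

Take moments about support A.
Beam weight: 18 × 10 = 180 N down at 2.35 m → arm 2.35 m, τ = 180 × 2.35 = 423 N·m clockwise.
Load: 36 × 10 = 360 N down at 1 m → arm 1 m, τ = 360 × 1 = 360 N·m clockwise.
Sack of grain: 36 × 10 = 360 N down at 0.62 m → arm 0.62 m, τ = 360 × 0.62 = 223.2 N·m clockwise.
Crate: 29 × 10 = 290 N down at 3.4 m → arm 3.4 m, τ = 290 × 3.4 = 986 N·m clockwise.
Net load moment about support A = 1992 N·m clockwise.
Reaction R at support B is upward at 4.7 m, arm 4.7 m → moment R × 4.7 counterclockwise.
Balancing moments: R × 4.7 = 1992, giving R = 424 N.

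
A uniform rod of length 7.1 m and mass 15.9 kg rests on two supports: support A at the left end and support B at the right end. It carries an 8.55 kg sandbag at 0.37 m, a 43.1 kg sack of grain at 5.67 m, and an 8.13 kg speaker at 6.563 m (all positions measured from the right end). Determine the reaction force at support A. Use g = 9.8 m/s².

R_A ≈ 493 N

Sum moments about support B (its reaction then has zero moment arm).
Beam weight: 15.9 × 9.8 = 155.8 N down at 3.55 m → arm 3.55 m, τ = 155.8 × 3.55 = 553.1 N·m counterclockwise.
Sandbag: 8.55 × 9.8 = 83.79 N down at 0.37 m → arm 0.37 m, τ = 83.79 × 0.37 = 31 N·m counterclockwise.
Sack of grain: 43.1 × 9.8 = 422.4 N down at 5.67 m → arm 5.67 m, τ = 422.4 × 5.67 = 2395 N·m counterclockwise.
Speaker: 8.13 × 9.8 = 79.67 N down at 6.563 m → arm 6.563 m, τ = 79.67 × 6.563 = 522.9 N·m counterclockwise.
Net load moment about support B = 3502 N·m counterclockwise.
Reaction R at support A is upward at 7.1 m, arm 7.1 m → moment R × 7.1 clockwise.
Στ = 0 ⇒ R × 7.1 = 3502 ⇒ R = 493 N.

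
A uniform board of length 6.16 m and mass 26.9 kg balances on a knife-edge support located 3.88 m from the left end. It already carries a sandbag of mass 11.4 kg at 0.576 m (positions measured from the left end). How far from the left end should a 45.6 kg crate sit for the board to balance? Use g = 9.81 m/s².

x ≈ 5.18 m from the left end

Choose the knife-edge support (at 3.88 m from the left end) as the axis so the support reaction has zero arm there.
Beam weight: 26.9 × 9.81 = 263.9 N down at 3.08 m → arm 0.8 m, τ = 263.9 × 0.8 = 211.1 N·m counterclockwise.
Sandbag: 11.4 × 9.81 = 111.8 N down at 0.576 m → arm 3.304 m, τ = 111.8 × 3.304 = 369.4 N·m counterclockwise.
Net moment of existing loads = 580.5 N·m counterclockwise.
The crate weighs 45.6 × 9.81 = 447.3 N and must supply an equal clockwise moment, so its lever arm about the knife-edge support is 580.5 / 447.3 = 1.3 m.
That puts it at 3.88 + 1.3 = 5.18 m from the left end.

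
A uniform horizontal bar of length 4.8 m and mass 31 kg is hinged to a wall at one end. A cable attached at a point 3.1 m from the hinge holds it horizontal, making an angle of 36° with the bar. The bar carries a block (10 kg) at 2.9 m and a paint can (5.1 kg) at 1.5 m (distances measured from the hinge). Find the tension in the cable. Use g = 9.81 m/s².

About the hinge:
Beam weight: 31 × 9.81 = 304.1 N down at 2.4 m → arm 2.4 m, τ = 304.1 × 2.4 = 729.8 N·m clockwise.
Block: 10 × 9.81 = 98.1 N down at 2.9 m → arm 2.9 m, τ = 98.1 × 2.9 = 284.5 N·m clockwise.
Paint can: 5.1 × 9.81 = 50.03 N down at 1.5 m → arm 1.5 m, τ = 50.03 × 1.5 = 75.05 N·m clockwise.
Total clockwise load moment = 1089 N·m.
The cable tension T acts at 3.1 m; only its component perpendicular to the bar, T sinθ, produces torque. sin 36° = 0.5878.
Setting net torque to zero: T × 3.1 × 0.5878 = 1089 → T = 1089 / 1.822 = 598 N.

T ≈ 598 N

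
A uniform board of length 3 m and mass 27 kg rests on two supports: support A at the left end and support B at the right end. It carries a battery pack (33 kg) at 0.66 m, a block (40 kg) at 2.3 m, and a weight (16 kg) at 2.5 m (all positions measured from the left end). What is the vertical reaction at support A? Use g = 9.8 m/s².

About support B:
Beam weight: 27 × 9.8 = 264.6 N down at 1.5 m → arm 1.5 m, τ = 264.6 × 1.5 = 396.9 N·m counterclockwise.
Battery pack: 33 × 9.8 = 323.4 N down at 0.66 m → arm 2.34 m, τ = 323.4 × 2.34 = 756.8 N·m counterclockwise.
Block: 40 × 9.8 = 392 N down at 2.3 m → arm 0.7 m, τ = 392 × 0.7 = 274.4 N·m counterclockwise.
Weight: 16 × 9.8 = 156.8 N down at 2.5 m → arm 0.5 m, τ = 156.8 × 0.5 = 78.4 N·m counterclockwise.
Net load moment about support B = 1506 N·m counterclockwise.
Reaction R at support A is upward at 0 m, arm 3 m → moment R × 3 clockwise.
For rotational equilibrium, R × 3 = 1506, so R = 502 N.

R_A ≈ 502 N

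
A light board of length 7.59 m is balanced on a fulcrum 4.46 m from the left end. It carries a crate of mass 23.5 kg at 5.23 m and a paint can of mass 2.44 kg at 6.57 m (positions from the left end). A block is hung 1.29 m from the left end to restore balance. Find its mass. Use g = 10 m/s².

m ≈ 7.33 kg

Choose the fulcrum (at 4.46 m from the left end) as the axis so the support reaction has zero arm there.
Crate: 23.5 × 10 = 235 N down at 5.23 m → arm 0.77 m, τ = 235 × 0.77 = 181 N·m clockwise.
Paint can: 2.44 × 10 = 24.4 N down at 6.57 m → arm 2.11 m, τ = 24.4 × 2.11 = 51.48 N·m clockwise.
Net moment of known loads = 232.5 N·m clockwise.
An unknown mass m at 1.29 m has arm 3.17 m; its moment is m·g·3.17 counterclockwise.
Στ = 0 ⇒ m × 10 × 3.17 = 232.5 ⇒ m = 232.5 / (10 × 3.17) = 7.33 kg.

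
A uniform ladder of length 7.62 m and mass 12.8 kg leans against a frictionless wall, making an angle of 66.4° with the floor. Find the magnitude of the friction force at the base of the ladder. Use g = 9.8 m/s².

Choose the foot of the ladder as the axis so the floor normal and friction both act there and drop out.
Ladder weight 12.8×9.8 = 125.4 N acts at 3.81 m along the ladder; its horizontal arm is 3.81·cos66.4° = 1.525 m → τ = 191.2 N·m clockwise.
Wall normal N acts horizontally at the top; its moment arm is the height L sinθ = 7.62·sin66.4° = 6.983 m, counterclockwise.
Στ = 0 ⇒ N × 6.983 = 191.2 ⇒ N = 27.4 N.
ΣFx = 0: friction at the foot balances the wall's push, so f = N_wall = 27.4 N.

f ≈ 27.4 N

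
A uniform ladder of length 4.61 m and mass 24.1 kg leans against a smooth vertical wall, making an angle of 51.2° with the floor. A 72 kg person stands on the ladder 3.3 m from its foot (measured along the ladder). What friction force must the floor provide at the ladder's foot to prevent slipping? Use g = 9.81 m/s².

f ≈ 502 N

Sum moments about the foot of the ladder (the floor normal and friction both act there and drop out).
Ladder weight 24.1×9.81 = 236.4 N acts at 2.305 m along the ladder; its horizontal arm is 2.305·cos51.2° = 1.444 m → τ = 341.4 N·m clockwise.
Person: 72×9.81 = 706.3 N at 3.3 m → arm 2.068 m → τ = 1461 N·m clockwise.
Wall normal N acts horizontally at the top; its moment arm is the height L sinθ = 4.61·sin51.2° = 3.593 m, counterclockwise.
Balancing moments: N × 3.593 = 1802, giving N = 502 N.
ΣFx = 0: friction at the foot balances the wall's push, so f = N_wall = 502 N.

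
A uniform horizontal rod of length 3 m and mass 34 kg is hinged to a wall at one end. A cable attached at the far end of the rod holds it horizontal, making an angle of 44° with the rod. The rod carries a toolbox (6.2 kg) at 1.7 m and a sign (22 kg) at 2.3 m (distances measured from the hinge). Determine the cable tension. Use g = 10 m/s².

T ≈ 538 N

Choose the hinge as the axis so the unknown hinge reaction has zero arm there.
Beam weight: 34 × 10 = 340 N down at 1.5 m → arm 1.5 m, τ = 340 × 1.5 = 510 N·m clockwise.
Toolbox: 6.2 × 10 = 62 N down at 1.7 m → arm 1.7 m, τ = 62 × 1.7 = 105.4 N·m clockwise.
Sign: 22 × 10 = 220 N down at 2.3 m → arm 2.3 m, τ = 220 × 2.3 = 506 N·m clockwise.
Total clockwise load moment = 1121 N·m.
The cable tension T acts at 3 m; only its component perpendicular to the rod, T sinθ, produces torque. sin 44° = 0.6947.
For rotational equilibrium, T × 3 × 0.6947 = 1121, so T = 1121 / 2.084 = 538 N.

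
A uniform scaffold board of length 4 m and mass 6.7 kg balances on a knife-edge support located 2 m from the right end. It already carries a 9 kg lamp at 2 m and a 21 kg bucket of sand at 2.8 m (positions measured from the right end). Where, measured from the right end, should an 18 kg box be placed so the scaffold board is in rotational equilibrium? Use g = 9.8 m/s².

x ≈ 1.07 m from the right end

Take moments about the knife-edge support (at 2 m from the right end).
Beam weight: acts at the knife-edge support, moment arm 0 → no torque.
Lamp: acts at the knife-edge support, moment arm 0 → no torque.
Bucket of sand: 21 × 9.8 = 205.8 N down at 2.8 m → arm 0.8 m, τ = 205.8 × 0.8 = 164.6 N·m counterclockwise.
Net moment of existing loads = 164.6 N·m counterclockwise.
The box weighs 18 × 9.8 = 176.4 N and must supply an equal clockwise moment, so its lever arm about the knife-edge support is 164.6 / 176.4 = 0.933 m.
That puts it at 2 − 0.933 = 1.07 m from the right end.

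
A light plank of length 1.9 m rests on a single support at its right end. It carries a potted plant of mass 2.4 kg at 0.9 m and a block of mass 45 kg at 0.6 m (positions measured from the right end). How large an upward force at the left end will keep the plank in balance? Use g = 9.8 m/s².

F ≈ 150 N

Taking torques about the right end:
Potted plant: 2.4 × 9.8 = 23.52 N down at 0.9 m → arm 0.9 m, τ = 23.52 × 0.9 = 21.17 N·m counterclockwise.
Block: 45 × 9.8 = 441 N down at 0.6 m → arm 0.6 m, τ = 441 × 0.6 = 264.6 N·m counterclockwise.
Net moment of the loads = 285.8 N·m counterclockwise.
The upward force F acts at the left end, arm 1.9 m, giving F × 1.9 clockwise.
Στ = 0 ⇒ F × 1.9 = 285.8 ⇒ F = 285.8 / 1.9 = 150 N.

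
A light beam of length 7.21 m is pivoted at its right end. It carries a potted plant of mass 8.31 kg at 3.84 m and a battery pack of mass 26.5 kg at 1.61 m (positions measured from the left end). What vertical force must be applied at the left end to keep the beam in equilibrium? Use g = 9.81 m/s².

F ≈ 240 N

Take moments about the right end.
Potted plant: 8.31 × 9.81 = 81.52 N down at 3.84 m → arm 3.37 m, τ = 81.52 × 3.37 = 274.7 N·m counterclockwise.
Battery pack: 26.5 × 9.81 = 260 N down at 1.61 m → arm 5.6 m, τ = 260 × 5.6 = 1456 N·m counterclockwise.
Net moment of the loads = 1731 N·m counterclockwise.
The upward force F acts at the left end, arm 7.21 m, giving F × 7.21 clockwise.
Setting net torque to zero: F × 7.21 = 1731 → F = 1731 / 7.21 = 240 N.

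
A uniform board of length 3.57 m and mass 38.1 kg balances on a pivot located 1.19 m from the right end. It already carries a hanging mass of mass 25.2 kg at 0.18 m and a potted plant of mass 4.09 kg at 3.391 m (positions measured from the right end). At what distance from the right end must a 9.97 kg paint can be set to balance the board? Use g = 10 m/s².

x ≈ 0.566 m from the right end

Sum moments about the pivot (at 1.19 m from the right end) (the support reaction has zero arm there).
Beam weight: 38.1 × 10 = 381 N down at 1.785 m → arm 0.595 m, τ = 381 × 0.595 = 226.7 N·m counterclockwise.
Hanging mass: 25.2 × 10 = 252 N down at 0.18 m → arm 1.01 m, τ = 252 × 1.01 = 254.5 N·m clockwise.
Potted plant: 4.09 × 10 = 40.9 N down at 3.391 m → arm 2.201 m, τ = 40.9 × 2.201 = 90.02 N·m counterclockwise.
Net moment of existing loads = 62.22 N·m counterclockwise.
The paint can weighs 9.97 × 10 = 99.7 N and must supply an equal clockwise moment, so its lever arm about the pivot is 62.22 / 99.7 = 0.624 m.
That puts it at 1.19 − 0.624 = 0.566 m from the right end.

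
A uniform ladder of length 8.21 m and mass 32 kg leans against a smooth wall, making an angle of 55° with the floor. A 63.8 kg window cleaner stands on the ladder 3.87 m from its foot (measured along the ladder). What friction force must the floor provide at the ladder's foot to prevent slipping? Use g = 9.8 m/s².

Choose the foot of the ladder as the axis so the floor normal and friction both act there and drop out.
Ladder weight 32×9.8 = 313.6 N acts at 4.105 m along the ladder; its horizontal arm is 4.105·cos55° = 2.355 m → τ = 738.5 N·m clockwise.
Window cleaner: 63.8×9.8 = 625.2 N at 3.87 m → arm 2.22 m → τ = 1388 N·m clockwise.
Wall normal N acts horizontally at the top; its moment arm is the height L sinθ = 8.21·sin55° = 6.725 m, counterclockwise.
Setting net torque to zero: N × 6.725 = 2126 → N = 316 N.
ΣFx = 0: friction at the foot balances the wall's push, so f = N_wall = 316 N.

f ≈ 316 N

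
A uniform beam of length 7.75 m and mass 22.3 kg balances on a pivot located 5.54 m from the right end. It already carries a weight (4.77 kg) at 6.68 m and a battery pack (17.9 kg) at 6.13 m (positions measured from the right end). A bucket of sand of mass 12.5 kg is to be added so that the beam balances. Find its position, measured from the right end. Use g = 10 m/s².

x ≈ 7.23 m from the right end

Sum moments about the pivot (at 5.54 m from the right end) (the support reaction has zero arm there).
Beam weight: 22.3 × 10 = 223 N down at 3.875 m → arm 1.665 m, τ = 223 × 1.665 = 371.3 N·m clockwise.
Weight: 4.77 × 10 = 47.7 N down at 6.68 m → arm 1.14 m, τ = 47.7 × 1.14 = 54.38 N·m counterclockwise.
Battery pack: 17.9 × 10 = 179 N down at 6.13 m → arm 0.59 m, τ = 179 × 0.59 = 105.6 N·m counterclockwise.
Net moment of existing loads = 211.3 N·m clockwise.
The bucket of sand weighs 12.5 × 10 = 125 N and must supply an equal counterclockwise moment, so its lever arm about the pivot is 211.3 / 125 = 1.69 m.
That puts it at 5.54 + 1.69 = 7.23 m from the right end.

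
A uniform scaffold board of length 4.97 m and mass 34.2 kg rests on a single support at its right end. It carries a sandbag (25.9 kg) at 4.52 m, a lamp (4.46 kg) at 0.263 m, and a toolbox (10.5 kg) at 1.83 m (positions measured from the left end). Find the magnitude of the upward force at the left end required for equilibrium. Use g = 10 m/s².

F ≈ 303 N

Taking torques about the right end:
Beam weight: 34.2 × 10 = 342 N down at 2.485 m → arm 2.485 m, τ = 342 × 2.485 = 849.9 N·m counterclockwise.
Sandbag: 25.9 × 10 = 259 N down at 4.52 m → arm 0.45 m, τ = 259 × 0.45 = 116.5 N·m counterclockwise.
Lamp: 4.46 × 10 = 44.6 N down at 0.263 m → arm 4.707 m, τ = 44.6 × 4.707 = 209.9 N·m counterclockwise.
Toolbox: 10.5 × 10 = 105 N down at 1.83 m → arm 3.14 m, τ = 105 × 3.14 = 329.7 N·m counterclockwise.
Net moment of the loads = 1506 N·m counterclockwise.
The upward force F acts at the left end, arm 4.97 m, giving F × 4.97 clockwise.
Setting net torque to zero: F × 4.97 = 1506 → F = 1506 / 4.97 = 303 N.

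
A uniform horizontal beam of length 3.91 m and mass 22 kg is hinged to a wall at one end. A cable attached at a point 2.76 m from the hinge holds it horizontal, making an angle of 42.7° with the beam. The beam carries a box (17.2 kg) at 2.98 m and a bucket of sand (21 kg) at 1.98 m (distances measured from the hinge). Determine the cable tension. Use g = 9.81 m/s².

T ≈ 712 N

About the hinge:
Beam weight: 22 × 9.81 = 215.8 N down at 1.955 m → arm 1.955 m, τ = 215.8 × 1.955 = 421.9 N·m clockwise.
Box: 17.2 × 9.81 = 168.7 N down at 2.98 m → arm 2.98 m, τ = 168.7 × 2.98 = 502.7 N·m clockwise.
Bucket of sand: 21 × 9.81 = 206 N down at 1.98 m → arm 1.98 m, τ = 206 × 1.98 = 407.9 N·m clockwise.
Total clockwise load moment = 1332 N·m.
The cable tension T acts at 2.76 m; only its component perpendicular to the beam, T sinθ, produces torque. sin 42.7° = 0.6782.
Balancing moments: T × 2.76 × 0.6782 = 1332, giving T = 1332 / 1.872 = 712 N.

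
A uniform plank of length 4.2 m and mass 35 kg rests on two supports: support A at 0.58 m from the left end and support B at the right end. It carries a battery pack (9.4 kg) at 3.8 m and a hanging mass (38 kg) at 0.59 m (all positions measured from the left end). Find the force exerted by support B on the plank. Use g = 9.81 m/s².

R_B ≈ 227 N

Take moments about support A.
Beam weight: 35 × 9.81 = 343.4 N down at 2.1 m → arm 1.52 m, τ = 343.4 × 1.52 = 522 N·m clockwise.
Battery pack: 9.4 × 9.81 = 92.21 N down at 3.8 m → arm 3.22 m, τ = 92.21 × 3.22 = 296.9 N·m clockwise.
Hanging mass: 38 × 9.81 = 372.8 N down at 0.59 m → arm 0.01 m, τ = 372.8 × 0.01 = 3.728 N·m clockwise.
Net load moment about support A = 822.6 N·m clockwise.
Reaction R at support B is upward at 4.2 m, arm 3.62 m → moment R × 3.62 counterclockwise.
For rotational equilibrium, R × 3.62 = 822.6, so R = 227 N.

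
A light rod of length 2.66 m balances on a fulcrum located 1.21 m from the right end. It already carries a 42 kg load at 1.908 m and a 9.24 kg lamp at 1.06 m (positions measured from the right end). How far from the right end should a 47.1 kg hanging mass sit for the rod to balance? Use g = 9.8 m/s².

x ≈ 0.617 m from the right end

Sum moments about the fulcrum (at 1.21 m from the right end) (the support reaction has zero arm there).
Load: 42 × 9.8 = 411.6 N down at 1.908 m → arm 0.698 m, τ = 411.6 × 0.698 = 287.3 N·m counterclockwise.
Lamp: 9.24 × 9.8 = 90.55 N down at 1.06 m → arm 0.15 m, τ = 90.55 × 0.15 = 13.58 N·m clockwise.
Net moment of existing loads = 273.7 N·m counterclockwise.
The hanging mass weighs 47.1 × 9.8 = 461.6 N and must supply an equal clockwise moment, so its lever arm about the fulcrum is 273.7 / 461.6 = 0.593 m.
That puts it at 1.21 − 0.593 = 0.617 m from the right end.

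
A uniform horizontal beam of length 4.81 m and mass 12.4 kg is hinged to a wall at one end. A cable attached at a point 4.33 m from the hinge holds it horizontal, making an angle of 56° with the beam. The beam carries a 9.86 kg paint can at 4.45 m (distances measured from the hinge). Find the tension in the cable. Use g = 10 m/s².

Take moments about the hinge.
Beam weight: 12.4 × 10 = 124 N down at 2.405 m → arm 2.405 m, τ = 124 × 2.405 = 298.2 N·m clockwise.
Paint can: 9.86 × 10 = 98.6 N down at 4.45 m → arm 4.45 m, τ = 98.6 × 4.45 = 438.8 N·m clockwise.
Total clockwise load moment = 737 N·m.
The cable tension T acts at 4.33 m; only its component perpendicular to the beam, T sinθ, produces torque. sin 56° = 0.829.
Setting net torque to zero: T × 4.33 × 0.829 = 737 → T = 737 / 3.59 = 205 N.

T ≈ 205 N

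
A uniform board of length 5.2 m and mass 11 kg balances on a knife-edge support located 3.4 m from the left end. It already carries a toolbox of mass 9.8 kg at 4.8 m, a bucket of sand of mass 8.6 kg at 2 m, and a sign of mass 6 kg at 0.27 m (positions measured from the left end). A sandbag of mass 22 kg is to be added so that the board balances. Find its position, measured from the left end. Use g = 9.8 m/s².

x ≈ 4.58 m from the left end

Choose the knife-edge support (at 3.4 m from the left end) as the axis so the support reaction has zero arm there.
Beam weight: 11 × 9.8 = 107.8 N down at 2.6 m → arm 0.8 m, τ = 107.8 × 0.8 = 86.24 N·m counterclockwise.
Toolbox: 9.8 × 9.8 = 96.04 N down at 4.8 m → arm 1.4 m, τ = 96.04 × 1.4 = 134.5 N·m clockwise.
Bucket of sand: 8.6 × 9.8 = 84.28 N down at 2 m → arm 1.4 m, τ = 84.28 × 1.4 = 118 N·m counterclockwise.
Sign: 6 × 9.8 = 58.8 N down at 0.27 m → arm 3.13 m, τ = 58.8 × 3.13 = 184 N·m counterclockwise.
Net moment of existing loads = 253.7 N·m counterclockwise.
The sandbag weighs 22 × 9.8 = 215.6 N and must supply an equal clockwise moment, so its lever arm about the knife-edge support is 253.7 / 215.6 = 1.18 m.
That puts it at 3.4 + 1.18 = 4.58 m from the left end.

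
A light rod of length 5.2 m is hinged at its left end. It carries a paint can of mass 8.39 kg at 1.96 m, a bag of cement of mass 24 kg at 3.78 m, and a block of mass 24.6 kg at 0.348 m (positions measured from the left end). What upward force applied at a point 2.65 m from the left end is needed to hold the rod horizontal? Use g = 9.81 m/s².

About the left end:
Paint can: 8.39 × 9.81 = 82.31 N down at 1.96 m → arm 1.96 m, τ = 82.31 × 1.96 = 161.3 N·m clockwise.
Bag of cement: 24 × 9.81 = 235.4 N down at 3.78 m → arm 3.78 m, τ = 235.4 × 3.78 = 889.8 N·m clockwise.
Block: 24.6 × 9.81 = 241.3 N down at 0.348 m → arm 0.348 m, τ = 241.3 × 0.348 = 83.97 N·m clockwise.
Net moment of the loads = 1135 N·m clockwise.
The upward force F acts at a point 2.65 m from the left end, arm 2.65 m, giving F × 2.65 counterclockwise.
For rotational equilibrium, F × 2.65 = 1135, so F = 1135 / 2.65 = 428 N.

F ≈ 428 N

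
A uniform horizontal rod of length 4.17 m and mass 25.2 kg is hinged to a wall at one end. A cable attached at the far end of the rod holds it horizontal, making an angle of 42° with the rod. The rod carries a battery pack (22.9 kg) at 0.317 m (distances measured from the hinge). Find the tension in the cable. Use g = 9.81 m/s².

T ≈ 210 N

Taking torques about the hinge:
Beam weight: 25.2 × 9.81 = 247.2 N down at 2.085 m → arm 2.085 m, τ = 247.2 × 2.085 = 515.4 N·m clockwise.
Battery pack: 22.9 × 9.81 = 224.6 N down at 0.317 m → arm 0.317 m, τ = 224.6 × 0.317 = 71.2 N·m clockwise.
Total clockwise load moment = 586.6 N·m.
The cable tension T acts at 4.17 m; only its component perpendicular to the rod, T sinθ, produces torque. sin 42° = 0.6691.
For rotational equilibrium, T × 4.17 × 0.6691 = 586.6, so T = 586.6 / 2.79 = 210 N.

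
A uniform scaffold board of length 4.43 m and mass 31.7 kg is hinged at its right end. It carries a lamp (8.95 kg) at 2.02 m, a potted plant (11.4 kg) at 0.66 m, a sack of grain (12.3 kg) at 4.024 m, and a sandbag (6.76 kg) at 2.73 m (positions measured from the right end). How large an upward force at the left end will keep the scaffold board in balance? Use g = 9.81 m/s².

F ≈ 363 N

Taking torques about the right end:
Beam weight: 31.7 × 9.81 = 311 N down at 2.215 m → arm 2.215 m, τ = 311 × 2.215 = 688.9 N·m counterclockwise.
Lamp: 8.95 × 9.81 = 87.8 N down at 2.02 m → arm 2.02 m, τ = 87.8 × 2.02 = 177.4 N·m counterclockwise.
Potted plant: 11.4 × 9.81 = 111.8 N down at 0.66 m → arm 0.66 m, τ = 111.8 × 0.66 = 73.79 N·m counterclockwise.
Sack of grain: 12.3 × 9.81 = 120.7 N down at 4.024 m → arm 4.024 m, τ = 120.7 × 4.024 = 485.7 N·m counterclockwise.
Sandbag: 6.76 × 9.81 = 66.32 N down at 2.73 m → arm 2.73 m, τ = 66.32 × 2.73 = 181.1 N·m counterclockwise.
Net moment of the loads = 1607 N·m counterclockwise.
The upward force F acts at the left end, arm 4.43 m, giving F × 4.43 clockwise.
Στ = 0 ⇒ F × 4.43 = 1607 ⇒ F = 1607 / 4.43 = 363 N.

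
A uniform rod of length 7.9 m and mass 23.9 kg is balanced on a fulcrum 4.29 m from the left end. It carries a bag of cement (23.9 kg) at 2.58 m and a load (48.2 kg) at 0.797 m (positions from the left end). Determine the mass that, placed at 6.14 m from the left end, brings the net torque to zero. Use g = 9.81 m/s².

m ≈ 117 kg

Taking torques about the fulcrum (at 4.29 m from the left end):
Beam weight: 23.9 × 9.81 = 234.5 N down at 3.95 m → arm 0.34 m, τ = 234.5 × 0.34 = 79.73 N·m counterclockwise.
Bag of cement: 23.9 × 9.81 = 234.5 N down at 2.58 m → arm 1.71 m, τ = 234.5 × 1.71 = 401 N·m counterclockwise.
Load: 48.2 × 9.81 = 472.8 N down at 0.797 m → arm 3.493 m, τ = 472.8 × 3.493 = 1651 N·m counterclockwise.
Net moment of known loads = 2132 N·m counterclockwise.
An unknown mass m at 6.14 m has arm 1.85 m; its moment is m·g·1.85 clockwise.
Balancing moments: m × 9.81 × 1.85 = 2132, giving m = 2132 / (9.81 × 1.85) = 117 kg.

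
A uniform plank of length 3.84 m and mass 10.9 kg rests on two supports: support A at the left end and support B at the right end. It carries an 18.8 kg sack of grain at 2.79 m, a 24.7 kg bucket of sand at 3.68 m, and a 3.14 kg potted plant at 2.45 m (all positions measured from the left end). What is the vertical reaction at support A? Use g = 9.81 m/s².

R_A ≈ 125 N

Sum moments about support B (its reaction then has zero moment arm).
Beam weight: 10.9 × 9.81 = 106.9 N down at 1.92 m → arm 1.92 m, τ = 106.9 × 1.92 = 205.2 N·m counterclockwise.
Sack of grain: 18.8 × 9.81 = 184.4 N down at 2.79 m → arm 1.05 m, τ = 184.4 × 1.05 = 193.6 N·m counterclockwise.
Bucket of sand: 24.7 × 9.81 = 242.3 N down at 3.68 m → arm 0.16 m, τ = 242.3 × 0.16 = 38.77 N·m counterclockwise.
Potted plant: 3.14 × 9.81 = 30.8 N down at 2.45 m → arm 1.39 m, τ = 30.8 × 1.39 = 42.81 N·m counterclockwise.
Net load moment about support B = 480.4 N·m counterclockwise.
Reaction R at support A is upward at 0 m, arm 3.84 m → moment R × 3.84 clockwise.
Balancing moments: R × 3.84 = 480.4, giving R = 125 N.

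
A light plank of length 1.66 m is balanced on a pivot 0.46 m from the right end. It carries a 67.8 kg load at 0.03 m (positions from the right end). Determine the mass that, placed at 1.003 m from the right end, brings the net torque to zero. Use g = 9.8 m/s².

m ≈ 53.7 kg

About the pivot (at 0.46 m from the right end):
Load: 67.8 × 9.8 = 664.4 N down at 0.03 m → arm 0.43 m, τ = 664.4 × 0.43 = 285.7 N·m clockwise.
Net moment of known loads = 285.7 N·m clockwise.
An unknown mass m at 1.003 m has arm 0.543 m; its moment is m·g·0.543 counterclockwise.
Setting net torque to zero: m × 9.8 × 0.543 = 285.7 → m = 285.7 / (9.8 × 0.543) = 53.7 kg.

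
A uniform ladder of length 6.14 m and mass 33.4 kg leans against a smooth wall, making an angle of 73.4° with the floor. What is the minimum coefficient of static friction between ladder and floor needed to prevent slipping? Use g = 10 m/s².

Sum moments about the foot of the ladder (the floor normal and friction both act there and drop out).
Ladder weight 33.4×10 = 334 N acts at 3.07 m along the ladder; its horizontal arm is 3.07·cos73.4° = 0.8771 m → τ = 293 N·m clockwise.
Wall normal N acts horizontally at the top; its moment arm is the height L sinθ = 6.14·sin73.4° = 5.884 m, counterclockwise.
Balancing moments: N × 5.884 = 293, giving N = 49.8 N.
ΣFx = 0 ⇒ f = N_wall = 49.8 N. ΣFy = 0 ⇒ N_floor = 334 N.
μ_min = f / N_floor = 49.8 / 334 = 0.149.

μ_min ≈ 0.149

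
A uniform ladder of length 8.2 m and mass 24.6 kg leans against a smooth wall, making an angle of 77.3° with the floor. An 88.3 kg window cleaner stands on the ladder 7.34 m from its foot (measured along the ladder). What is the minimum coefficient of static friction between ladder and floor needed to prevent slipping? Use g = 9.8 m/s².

μ_min ≈ 0.182

Take moments about the foot of the ladder.
Ladder weight 24.6×9.8 = 241.1 N acts at 4.1 m along the ladder; its horizontal arm is 4.1·cos77.3° = 0.9014 m → τ = 217.3 N·m clockwise.
Window cleaner: 88.3×9.8 = 865.3 N at 7.34 m → arm 1.614 m → τ = 1397 N·m clockwise.
Wall normal N acts horizontally at the top; its moment arm is the height L sinθ = 8.2·sin77.3° = 7.999 m, counterclockwise.
For rotational equilibrium, N × 7.999 = 1614, so N = 201.8 N.
ΣFx = 0 ⇒ f = N_wall = 201.8 N. ΣFy = 0 ⇒ N_floor = 1106 N.
μ_min = f / N_floor = 201.8 / 1106 = 0.182.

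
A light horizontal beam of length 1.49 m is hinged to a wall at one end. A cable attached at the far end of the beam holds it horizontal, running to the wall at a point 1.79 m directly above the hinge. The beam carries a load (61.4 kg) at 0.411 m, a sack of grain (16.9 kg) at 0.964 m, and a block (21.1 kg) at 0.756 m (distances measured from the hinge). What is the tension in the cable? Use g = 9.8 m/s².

Choose the hinge as the axis so the unknown hinge reaction has zero arm there.
Load: 61.4 × 9.8 = 601.7 N down at 0.411 m → arm 0.411 m, τ = 601.7 × 0.411 = 247.3 N·m clockwise.
Sack of grain: 16.9 × 9.8 = 165.6 N down at 0.964 m → arm 0.964 m, τ = 165.6 × 0.964 = 159.6 N·m clockwise.
Block: 21.1 × 9.8 = 206.8 N down at 0.756 m → arm 0.756 m, τ = 206.8 × 0.756 = 156.3 N·m clockwise.
Total clockwise load moment = 563.2 N·m.
The cable tension T acts at 1.49 m; only its component perpendicular to the beam, T sinθ, produces torque. sinθ = h/√(h²+d²) = 1.79/√(1.79²+1.49²) = 0.7686.
Στ = 0 ⇒ T × 1.49 × 0.7686 = 563.2 ⇒ T = 563.2 / 1.145 = 492 N.

T ≈ 492 N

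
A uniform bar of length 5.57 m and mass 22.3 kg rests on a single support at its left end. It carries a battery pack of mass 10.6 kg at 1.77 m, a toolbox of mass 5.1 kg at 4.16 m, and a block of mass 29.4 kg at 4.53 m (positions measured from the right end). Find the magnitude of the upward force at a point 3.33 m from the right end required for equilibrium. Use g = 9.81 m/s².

Choose the left end as the axis so the unknown pivot reaction has zero arm there.
Beam weight: 22.3 × 9.81 = 218.8 N down at 2.785 m → arm 2.785 m, τ = 218.8 × 2.785 = 609.4 N·m clockwise.
Battery pack: 10.6 × 9.81 = 104 N down at 1.77 m → arm 3.8 m, τ = 104 × 3.8 = 395.2 N·m clockwise.
Toolbox: 5.1 × 9.81 = 50.03 N down at 4.16 m → arm 1.41 m, τ = 50.03 × 1.41 = 70.54 N·m clockwise.
Block: 29.4 × 9.81 = 288.4 N down at 4.53 m → arm 1.04 m, τ = 288.4 × 1.04 = 299.9 N·m clockwise.
Net moment of the loads = 1375 N·m clockwise.
The upward force F acts at a point 3.33 m from the right end, arm 2.24 m, giving F × 2.24 counterclockwise.
Setting net torque to zero: F × 2.24 = 1375 → F = 1375 / 2.24 = 614 N.

F ≈ 614 N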